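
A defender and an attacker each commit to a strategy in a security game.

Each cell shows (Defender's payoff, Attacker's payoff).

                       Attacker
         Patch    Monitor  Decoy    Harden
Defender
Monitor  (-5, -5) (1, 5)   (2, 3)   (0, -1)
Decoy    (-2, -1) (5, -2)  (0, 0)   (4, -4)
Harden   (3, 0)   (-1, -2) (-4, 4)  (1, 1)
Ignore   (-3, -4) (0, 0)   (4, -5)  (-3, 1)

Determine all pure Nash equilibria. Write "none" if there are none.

(Monitor, Patch): Defender can switch to Decoy (-5 → -2). Not NE.
(Monitor, Monitor): Defender can switch to Decoy (1 → 5). Not NE.
(Monitor, Decoy): Defender can switch to Ignore (2 → 4). Not NE.
(Monitor, Harden): Defender can switch to Decoy (0 → 4). Not NE.
(Decoy, Patch): Defender can switch to Harden (-2 → 3). Not NE.
(Decoy, Monitor): Attacker can switch to Patch (-2 → -1). Not NE.
(Decoy, Decoy): Defender can switch to Monitor (0 → 2). Not NE.
(Decoy, Harden): Attacker can switch to Patch (-4 → -1). Not NE.
(The remaining 8 profiles each have a profitable deviation by the same check.)

There is no pure-strategy Nash equilibrium.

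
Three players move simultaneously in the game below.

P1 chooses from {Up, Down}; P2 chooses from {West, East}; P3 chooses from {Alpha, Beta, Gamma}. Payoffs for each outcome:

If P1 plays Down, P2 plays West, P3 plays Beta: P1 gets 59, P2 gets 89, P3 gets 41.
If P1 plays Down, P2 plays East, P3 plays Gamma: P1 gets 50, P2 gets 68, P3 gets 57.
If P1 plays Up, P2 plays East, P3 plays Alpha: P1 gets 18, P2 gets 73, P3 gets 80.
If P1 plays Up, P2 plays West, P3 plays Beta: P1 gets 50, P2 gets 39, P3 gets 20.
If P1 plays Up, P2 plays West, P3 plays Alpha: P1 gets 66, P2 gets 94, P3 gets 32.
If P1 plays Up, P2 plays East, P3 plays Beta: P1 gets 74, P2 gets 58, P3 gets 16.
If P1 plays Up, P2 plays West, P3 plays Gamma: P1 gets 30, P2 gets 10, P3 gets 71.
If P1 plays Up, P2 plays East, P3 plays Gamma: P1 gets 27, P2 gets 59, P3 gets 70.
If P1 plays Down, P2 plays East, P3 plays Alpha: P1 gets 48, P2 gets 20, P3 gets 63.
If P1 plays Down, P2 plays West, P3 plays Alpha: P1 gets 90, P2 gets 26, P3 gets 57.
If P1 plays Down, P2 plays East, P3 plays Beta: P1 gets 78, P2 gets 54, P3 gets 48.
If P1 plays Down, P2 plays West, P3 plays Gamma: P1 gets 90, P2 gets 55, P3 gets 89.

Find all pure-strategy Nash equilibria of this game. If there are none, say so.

This game has no pure Nash equilibrium.

P1 against (West, Alpha): payoffs 66, 90 → best response Down.
P1 against (West, Beta): payoffs 50, 59 → best response Down.
P1 against (West, Gamma): payoffs 30, 90 → best response Down.
P1 against (East, Alpha): payoffs 18, 48 → best response Down.
P1 against (East, Beta): payoffs 74, 78 → best response Down.
P1 against (East, Gamma): payoffs 27, 50 → best response Down.
P2 against (Up, Alpha): payoffs 94, 73 → best response West.
P2 against (Up, Beta): payoffs 39, 58 → best response East.
P2 against (Up, Gamma): payoffs 10, 59 → best response East.
P2 against (Down, Alpha): payoffs 26, 20 → best response West.
P2 against (Down, Beta): payoffs 89, 54 → best response West.
P2 against (Down, Gamma): payoffs 55, 68 → best response East.
P3 against (Up, West): payoffs 32, 20, 71 → best response Gamma.
P3 against (Up, East): payoffs 80, 16, 70 → best response Alpha.
P3 against (Down, West): payoffs 57, 41, 89 → best response Gamma.
P3 against (Down, East): payoffs 63, 48, 57 → best response Alpha.
No profile is a mutual best response for all players.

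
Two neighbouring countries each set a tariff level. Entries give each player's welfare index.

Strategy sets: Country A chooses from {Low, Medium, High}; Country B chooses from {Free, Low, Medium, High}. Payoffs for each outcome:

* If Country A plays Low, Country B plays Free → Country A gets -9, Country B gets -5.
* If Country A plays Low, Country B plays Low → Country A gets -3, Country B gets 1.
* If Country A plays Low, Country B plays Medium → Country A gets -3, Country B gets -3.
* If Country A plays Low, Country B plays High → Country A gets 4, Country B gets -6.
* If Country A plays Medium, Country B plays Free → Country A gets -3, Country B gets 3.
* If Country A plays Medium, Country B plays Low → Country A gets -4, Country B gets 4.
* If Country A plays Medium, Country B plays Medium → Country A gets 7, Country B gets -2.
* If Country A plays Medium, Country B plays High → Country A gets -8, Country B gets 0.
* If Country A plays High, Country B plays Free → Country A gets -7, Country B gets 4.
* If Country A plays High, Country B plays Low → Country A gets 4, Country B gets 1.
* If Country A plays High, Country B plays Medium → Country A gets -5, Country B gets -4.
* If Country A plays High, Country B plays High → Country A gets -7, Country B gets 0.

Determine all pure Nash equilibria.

(Low, Free): Country A can switch to Medium (-9 → -3). Not NE.
(Low, Low): Country A can switch to High (-3 → 4). Not NE.
(Low, Medium): Country A can switch to Medium (-3 → 7). Not NE.
(Low, High): Country B can switch to Free (-6 → -5). Not NE.
(Medium, Free): Country B can switch to Low (3 → 4). Not NE.
(Medium, Low): Country A can switch to Low (-4 → -3). Not NE.
(Medium, Medium): Country B can switch to Free (-2 → 3). Not NE.
(Medium, High): Country A can switch to Low (-8 → 4). Not NE.
(High, Free): Country A can switch to Medium (-7 → -3). Not NE.
(High, Low): Country B can switch to Free (1 → 4). Not NE.
(The remaining 2 profiles each have a profitable deviation by the same check.)

none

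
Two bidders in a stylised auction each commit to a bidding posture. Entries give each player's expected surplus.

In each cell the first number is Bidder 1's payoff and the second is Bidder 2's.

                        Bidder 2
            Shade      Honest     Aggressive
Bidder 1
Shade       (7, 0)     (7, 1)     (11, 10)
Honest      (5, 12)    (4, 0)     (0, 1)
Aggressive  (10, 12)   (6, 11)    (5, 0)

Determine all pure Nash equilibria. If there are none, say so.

The pure Nash equilibria are (Shade, Aggressive) and (Aggressive, Shade).

(Shade, Shade): Bidder 1 can switch to Aggressive (7 → 10). Not NE.
(Shade, Honest): Bidder 2 can switch to Aggressive (1 → 10). Not NE.
(Shade, Aggressive): Bidder 1 gets 11, best alternative 5; Bidder 2 gets 10, best alternative 1. No profitable deviation — NE.
(Honest, Shade): Bidder 1 can switch to Shade (5 → 7). Not NE.
(Honest, Honest): Bidder 1 can switch to Shade (4 → 7). Not NE.
(Honest, Aggressive): Bidder 1 can switch to Shade (0 → 11). Not NE.
(Aggressive, Shade): Bidder 1 gets 10, best alternative 7; Bidder 2 gets 12, best alternative 11. No profitable deviation — NE.
(Aggressive, Honest): Bidder 1 can switch to Shade (6 → 7). Not NE.
(The remaining 1 profile has a profitable deviation by the same check.)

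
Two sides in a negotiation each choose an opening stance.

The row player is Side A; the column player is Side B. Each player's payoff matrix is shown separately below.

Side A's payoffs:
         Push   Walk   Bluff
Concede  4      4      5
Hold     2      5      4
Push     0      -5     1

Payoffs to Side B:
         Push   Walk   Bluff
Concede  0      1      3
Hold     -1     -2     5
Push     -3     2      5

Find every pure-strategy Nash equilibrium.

Pure NE: (Concede, Bluff)

Side A against Push: payoffs 4, 2, 0 → best response Concede.
Side A against Walk: payoffs 4, 5, -5 → best response Hold.
Side A against Bluff: payoffs 5, 4, 1 → best response Concede.
Side B against Concede: payoffs 0, 1, 3 → best response Bluff.
Side B against Hold: payoffs -1, -2, 5 → best response Bluff.
Side B against Push: payoffs -3, 2, 5 → best response Bluff.
Mutual best responses: (Concede, Bluff).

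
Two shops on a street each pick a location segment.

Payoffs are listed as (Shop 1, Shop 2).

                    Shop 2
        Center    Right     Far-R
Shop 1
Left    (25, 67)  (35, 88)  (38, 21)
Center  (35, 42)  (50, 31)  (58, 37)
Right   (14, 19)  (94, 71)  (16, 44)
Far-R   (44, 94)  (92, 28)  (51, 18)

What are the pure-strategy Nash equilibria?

The pure Nash equilibria are (Right, Right) and (Far-R, Center).

(Left, Center): Shop 1 can switch to Center (25 → 35). Not NE.
(Left, Right): Shop 1 can switch to Center (35 → 50). Not NE.
(Left, Far-R): Shop 1 can switch to Center (38 → 58). Not NE.
(Center, Center): Shop 1 can switch to Far-R (35 → 44). Not NE.
(Center, Right): Shop 1 can switch to Right (50 → 94). Not NE.
(Center, Far-R): Shop 2 can switch to Center (37 → 42). Not NE.
(Right, Right): Shop 1 gets 94, best alternative 92; Shop 2 gets 71, best alternative 44. No profitable deviation — NE.
(Far-R, Center): Shop 1 gets 44, best alternative 35; Shop 2 gets 94, best alternative 28. No profitable deviation — NE.
(The remaining 4 profiles each have a profitable deviation by the same check.)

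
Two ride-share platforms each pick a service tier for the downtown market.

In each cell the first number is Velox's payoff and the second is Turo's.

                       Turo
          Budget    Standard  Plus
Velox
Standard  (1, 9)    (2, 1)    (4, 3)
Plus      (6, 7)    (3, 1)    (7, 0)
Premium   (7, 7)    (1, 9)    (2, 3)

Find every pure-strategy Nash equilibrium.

(Standard, Budget): Velox can switch to Plus (1 → 6). Not NE.
(Standard, Standard): Velox can switch to Plus (2 → 3). Not NE.
(Standard, Plus): Velox can switch to Plus (4 → 7). Not NE.
(Plus, Budget): Velox can switch to Premium (6 → 7). Not NE.
(Plus, Standard): Turo can switch to Budget (1 → 7). Not NE.
(Plus, Plus): Turo can switch to Budget (0 → 7). Not NE.
(Premium, Budget): Turo can switch to Standard (7 → 9). Not NE.
(Premium, Standard): Velox can switch to Standard (1 → 2). Not NE.
(Premium, Plus): Velox can switch to Standard (2 → 4). Not NE.

There is no pure-strategy Nash equilibrium.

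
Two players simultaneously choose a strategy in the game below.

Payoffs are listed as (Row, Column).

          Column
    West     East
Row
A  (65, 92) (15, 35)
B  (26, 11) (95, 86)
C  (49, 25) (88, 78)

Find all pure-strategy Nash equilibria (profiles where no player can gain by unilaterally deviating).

(A, West): Row gets 65, best alternative 49; Column gets 92, best alternative 35. No profitable deviation — NE.
(A, East): Row can switch to B (15 → 95). Not NE.
(B, West): Row can switch to A (26 → 65). Not NE.
(B, East): Row gets 95, best alternative 88; Column gets 86, best alternative 11. No profitable deviation — NE.
(C, West): Row can switch to A (49 → 65). Not NE.
(C, East): Row can switch to B (88 → 95). Not NE.

Pure-strategy Nash equilibria: (A, West); (B, East)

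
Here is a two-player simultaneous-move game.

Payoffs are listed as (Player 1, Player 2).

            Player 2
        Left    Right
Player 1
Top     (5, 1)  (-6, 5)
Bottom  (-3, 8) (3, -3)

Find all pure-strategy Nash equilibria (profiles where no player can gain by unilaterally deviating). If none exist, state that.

Player 1 against Left: payoffs 5, -3 → best response Top.
Player 1 against Right: payoffs -6, 3 → best response Bottom.
Player 2 against Top: payoffs 1, 5 → best response Right.
Player 2 against Bottom: payoffs 8, -3 → best response Left.
No profile is a mutual best response for all players.

No pure-strategy Nash equilibrium.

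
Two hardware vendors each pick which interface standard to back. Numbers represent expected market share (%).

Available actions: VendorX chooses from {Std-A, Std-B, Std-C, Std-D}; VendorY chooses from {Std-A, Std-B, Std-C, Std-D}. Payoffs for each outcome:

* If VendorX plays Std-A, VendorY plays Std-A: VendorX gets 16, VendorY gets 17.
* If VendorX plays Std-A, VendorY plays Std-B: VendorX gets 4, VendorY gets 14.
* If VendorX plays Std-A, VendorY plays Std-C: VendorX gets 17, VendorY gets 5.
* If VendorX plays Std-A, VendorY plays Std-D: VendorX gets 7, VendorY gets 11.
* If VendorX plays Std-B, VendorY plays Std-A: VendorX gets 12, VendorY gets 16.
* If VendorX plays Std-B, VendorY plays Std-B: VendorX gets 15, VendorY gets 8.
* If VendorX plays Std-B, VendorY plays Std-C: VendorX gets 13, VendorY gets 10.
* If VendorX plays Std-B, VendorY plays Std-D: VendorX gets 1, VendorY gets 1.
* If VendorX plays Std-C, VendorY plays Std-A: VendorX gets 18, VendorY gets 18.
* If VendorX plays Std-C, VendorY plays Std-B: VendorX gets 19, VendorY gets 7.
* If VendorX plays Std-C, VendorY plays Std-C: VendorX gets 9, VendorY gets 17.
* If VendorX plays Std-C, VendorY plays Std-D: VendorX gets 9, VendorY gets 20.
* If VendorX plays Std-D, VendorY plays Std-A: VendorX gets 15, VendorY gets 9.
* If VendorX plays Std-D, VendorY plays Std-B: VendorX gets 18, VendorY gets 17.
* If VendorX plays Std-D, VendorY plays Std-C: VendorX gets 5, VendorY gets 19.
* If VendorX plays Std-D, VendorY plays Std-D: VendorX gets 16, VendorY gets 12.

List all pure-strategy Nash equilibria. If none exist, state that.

No pure-strategy Nash equilibrium.

For each player, find the best response to each opponent profile; mutual best responses are the pure NE.
VendorX against Std-A: payoffs 16, 12, 18, 15 → best response Std-C.
VendorX against Std-B: payoffs 4, 15, 19, 18 → best response Std-C.
VendorX against Std-C: payoffs 17, 13, 9, 5 → best response Std-A.
VendorX against Std-D: payoffs 7, 1, 9, 16 → best response Std-D.
VendorY against Std-A: payoffs 17, 14, 5, 11 → best response Std-A.
VendorY against Std-B: payoffs 16, 8, 10, 1 → best response Std-A.
VendorY against Std-C: payoffs 18, 7, 17, 20 → best response Std-D.
VendorY against Std-D: payoffs 9, 17, 19, 12 → best response Std-C.
No profile is a mutual best response for all players.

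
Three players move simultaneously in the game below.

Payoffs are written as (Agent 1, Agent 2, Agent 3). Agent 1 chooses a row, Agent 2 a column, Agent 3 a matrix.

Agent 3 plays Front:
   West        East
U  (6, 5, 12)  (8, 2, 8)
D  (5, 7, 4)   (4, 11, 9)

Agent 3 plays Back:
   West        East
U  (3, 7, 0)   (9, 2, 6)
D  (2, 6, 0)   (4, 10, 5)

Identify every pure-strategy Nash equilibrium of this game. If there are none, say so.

Pure NE: (U, West, Front)

Agent 1 against (West, Front): payoffs 6, 5 → best response U.
Agent 1 against (West, Back): payoffs 3, 2 → best response U.
Agent 1 against (East, Front): payoffs 8, 4 → best response U.
Agent 1 against (East, Back): payoffs 9, 4 → best response U.
Agent 2 against (U, Front): payoffs 5, 2 → best response West.
Agent 2 against (U, Back): payoffs 7, 2 → best response West.
Agent 2 against (D, Front): payoffs 7, 11 → best response East.
Agent 2 against (D, Back): payoffs 6, 10 → best response East.
Agent 3 against (U, West): payoffs 12, 0 → best response Front.
Agent 3 against (U, East): payoffs 8, 6 → best response Front.
Agent 3 against (D, West): payoffs 4, 0 → best response Front.
Agent 3 against (D, East): payoffs 9, 5 → best response Front.
Mutual best responses: (U, West, Front).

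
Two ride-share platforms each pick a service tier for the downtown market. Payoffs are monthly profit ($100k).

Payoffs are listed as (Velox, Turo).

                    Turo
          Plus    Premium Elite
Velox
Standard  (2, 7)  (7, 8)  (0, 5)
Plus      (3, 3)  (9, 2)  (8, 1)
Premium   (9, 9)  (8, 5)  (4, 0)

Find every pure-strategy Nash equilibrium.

Check each profile: it is a Nash equilibrium iff no player can strictly gain by switching unilaterally.
(Standard, Plus): Velox can switch to Plus (2 → 3). Not NE.
(Standard, Premium): Velox can switch to Plus (7 → 9). Not NE.
(Standard, Elite): Velox can switch to Plus (0 → 8). Not NE.
(Plus, Plus): Velox can switch to Premium (3 → 9). Not NE.
(Plus, Premium): Turo can switch to Plus (2 → 3). Not NE.
(Plus, Elite): Turo can switch to Plus (1 → 3). Not NE.
(Premium, Plus): Velox gets 9, best alternative 3; Turo gets 9, best alternative 5. No profitable deviation — NE.
(Premium, Premium): Velox can switch to Plus (8 → 9). Not NE.
(Premium, Elite): Velox can switch to Plus (4 → 8). Not NE.

The unique pure-strategy Nash equilibrium is (Premium, Plus).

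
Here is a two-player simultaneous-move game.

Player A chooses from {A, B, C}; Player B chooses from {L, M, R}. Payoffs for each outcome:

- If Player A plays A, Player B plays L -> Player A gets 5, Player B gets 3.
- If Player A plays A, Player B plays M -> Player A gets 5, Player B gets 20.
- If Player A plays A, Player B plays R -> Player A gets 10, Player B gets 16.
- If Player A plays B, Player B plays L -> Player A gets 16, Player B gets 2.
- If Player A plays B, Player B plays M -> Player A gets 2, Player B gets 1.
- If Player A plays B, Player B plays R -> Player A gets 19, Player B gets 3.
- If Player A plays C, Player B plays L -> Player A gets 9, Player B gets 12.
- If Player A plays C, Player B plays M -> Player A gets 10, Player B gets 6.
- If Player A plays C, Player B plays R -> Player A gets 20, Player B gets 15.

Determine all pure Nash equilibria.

Pure NE: (C, R)

For each strategy profile, look for a profitable unilateral deviation.
(A, L): Player A can switch to B (5 → 16). Not NE.
(A, M): Player A can switch to C (5 → 10). Not NE.
(A, R): Player A can switch to B (10 → 19). Not NE.
(B, L): Player B can switch to R (2 → 3). Not NE.
(B, M): Player A can switch to A (2 → 5). Not NE.
(B, R): Player A can switch to C (19 → 20). Not NE.
(C, R): Player A gets 20, best alternative 19; Player B gets 15, best alternative 12. No profitable deviation — NE.
(The remaining 2 profiles each have a profitable deviation by the same check.)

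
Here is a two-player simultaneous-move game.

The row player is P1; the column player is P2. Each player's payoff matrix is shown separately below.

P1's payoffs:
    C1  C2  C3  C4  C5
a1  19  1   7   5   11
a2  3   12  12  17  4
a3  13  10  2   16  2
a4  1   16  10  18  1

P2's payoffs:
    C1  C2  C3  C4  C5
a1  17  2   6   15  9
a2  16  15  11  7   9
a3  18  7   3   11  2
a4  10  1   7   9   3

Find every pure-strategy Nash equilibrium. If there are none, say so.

The unique pure-strategy Nash equilibrium is (a1, C1).

Mark each player's best response to every combination of opponents' strategies; a profile where every player is best-responding is a pure Nash equilibrium.
P1 against C1: payoffs 19, 3, 13, 1 → best response a1.
P1 against C2: payoffs 1, 12, 10, 16 → best response a4.
P1 against C3: payoffs 7, 12, 2, 10 → best response a2.
P1 against C4: payoffs 5, 17, 16, 18 → best response a4.
P1 against C5: payoffs 11, 4, 2, 1 → best response a1.
P2 against a1: payoffs 17, 2, 6, 15, 9 → best response C1.
P2 against a2: payoffs 16, 15, 11, 7, 9 → best response C1.
P2 against a3: payoffs 18, 7, 3, 11, 2 → best response C1.
P2 against a4: payoffs 10, 1, 7, 9, 3 → best response C1.
Mutual best responses: (a1, C1).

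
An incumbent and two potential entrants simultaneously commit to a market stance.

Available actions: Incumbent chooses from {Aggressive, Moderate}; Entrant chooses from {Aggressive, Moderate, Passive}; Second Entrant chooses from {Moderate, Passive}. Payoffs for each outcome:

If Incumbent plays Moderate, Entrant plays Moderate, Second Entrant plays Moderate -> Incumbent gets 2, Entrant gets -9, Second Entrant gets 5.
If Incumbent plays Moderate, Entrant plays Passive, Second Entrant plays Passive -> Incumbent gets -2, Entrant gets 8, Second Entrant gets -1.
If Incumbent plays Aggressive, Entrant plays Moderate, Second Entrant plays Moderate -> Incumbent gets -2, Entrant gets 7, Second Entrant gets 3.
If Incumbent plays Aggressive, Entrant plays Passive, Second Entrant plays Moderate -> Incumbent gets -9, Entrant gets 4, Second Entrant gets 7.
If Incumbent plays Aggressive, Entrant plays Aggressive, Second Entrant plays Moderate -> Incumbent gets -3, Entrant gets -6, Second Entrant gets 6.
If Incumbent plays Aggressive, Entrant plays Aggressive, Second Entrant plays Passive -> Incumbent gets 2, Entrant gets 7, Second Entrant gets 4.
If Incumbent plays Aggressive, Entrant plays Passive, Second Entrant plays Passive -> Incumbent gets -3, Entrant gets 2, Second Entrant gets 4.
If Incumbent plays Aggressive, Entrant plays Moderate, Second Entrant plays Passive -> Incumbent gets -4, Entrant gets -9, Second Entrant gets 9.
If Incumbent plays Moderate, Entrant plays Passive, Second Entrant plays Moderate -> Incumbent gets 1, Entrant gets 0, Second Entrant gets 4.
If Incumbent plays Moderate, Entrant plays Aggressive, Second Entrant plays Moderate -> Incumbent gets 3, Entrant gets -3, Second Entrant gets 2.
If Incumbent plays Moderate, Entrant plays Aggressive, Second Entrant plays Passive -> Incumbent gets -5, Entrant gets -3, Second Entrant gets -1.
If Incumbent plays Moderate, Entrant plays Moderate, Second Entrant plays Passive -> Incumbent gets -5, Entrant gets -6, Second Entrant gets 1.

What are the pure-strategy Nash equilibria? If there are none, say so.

Mark each player's best response to every combination of opponents' strategies; a profile where every player is best-responding is a pure Nash equilibrium.
Incumbent against (Aggressive, Moderate): payoffs -3, 3 → best response Moderate.
Incumbent against (Aggressive, Passive): payoffs 2, -5 → best response Aggressive.
Incumbent against (Moderate, Moderate): payoffs -2, 2 → best response Moderate.
Incumbent against (Moderate, Passive): payoffs -4, -5 → best response Aggressive.
Incumbent against (Passive, Moderate): payoffs -9, 1 → best response Moderate.
Incumbent against (Passive, Passive): payoffs -3, -2 → best response Moderate.
Entrant against (Aggressive, Moderate): payoffs -6, 7, 4 → best response Moderate.
Entrant against (Aggressive, Passive): payoffs 7, -9, 2 → best response Aggressive.
Entrant against (Moderate, Moderate): payoffs -3, -9, 0 → best response Passive.
Entrant against (Moderate, Passive): payoffs -3, -6, 8 → best response Passive.
Second Entrant against (Aggressive, Aggressive): payoffs 6, 4 → best response Moderate.
Second Entrant against (Aggressive, Moderate): payoffs 3, 9 → best response Passive.
Second Entrant against (Aggressive, Passive): payoffs 7, 4 → best response Moderate.
Second Entrant against (Moderate, Aggressive): payoffs 2, -1 → best response Moderate.
Second Entrant against (Moderate, Moderate): payoffs 5, 1 → best response Moderate.
Second Entrant against (Moderate, Passive): payoffs 4, -1 → best response Moderate.
Mutual best responses: (Moderate, Passive, Moderate).

(Moderate, Passive, Moderate)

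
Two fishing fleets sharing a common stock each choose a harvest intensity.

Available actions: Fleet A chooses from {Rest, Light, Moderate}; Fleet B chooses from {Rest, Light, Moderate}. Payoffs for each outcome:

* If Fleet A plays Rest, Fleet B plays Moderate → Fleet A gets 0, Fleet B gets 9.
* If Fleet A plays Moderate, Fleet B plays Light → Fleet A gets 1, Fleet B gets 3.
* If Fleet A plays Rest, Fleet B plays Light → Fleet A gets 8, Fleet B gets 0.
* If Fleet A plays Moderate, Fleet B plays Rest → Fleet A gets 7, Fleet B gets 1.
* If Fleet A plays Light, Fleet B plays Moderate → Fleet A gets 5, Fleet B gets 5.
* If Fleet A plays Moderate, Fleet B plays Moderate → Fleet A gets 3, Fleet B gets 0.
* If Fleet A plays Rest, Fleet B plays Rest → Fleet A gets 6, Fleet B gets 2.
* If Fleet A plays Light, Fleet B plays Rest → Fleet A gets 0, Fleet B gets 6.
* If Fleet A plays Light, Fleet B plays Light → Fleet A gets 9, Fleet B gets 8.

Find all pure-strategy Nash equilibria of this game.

The unique pure-strategy Nash equilibrium is (Light, Light).

(Rest, Rest): Fleet A can switch to Moderate (6 → 7). Not NE.
(Rest, Light): Fleet A can switch to Light (8 → 9). Not NE.
(Rest, Moderate): Fleet A can switch to Light (0 → 5). Not NE.
(Light, Rest): Fleet A can switch to Rest (0 → 6). Not NE.
(Light, Light): Fleet A gets 9, best alternative 8; Fleet B gets 8, best alternative 6. No profitable deviation — NE.
(Light, Moderate): Fleet B can switch to Rest (5 → 6). Not NE.
(Moderate, Rest): Fleet B can switch to Light (1 → 3). Not NE.
(The remaining 2 profiles each have a profitable deviation by the same check.)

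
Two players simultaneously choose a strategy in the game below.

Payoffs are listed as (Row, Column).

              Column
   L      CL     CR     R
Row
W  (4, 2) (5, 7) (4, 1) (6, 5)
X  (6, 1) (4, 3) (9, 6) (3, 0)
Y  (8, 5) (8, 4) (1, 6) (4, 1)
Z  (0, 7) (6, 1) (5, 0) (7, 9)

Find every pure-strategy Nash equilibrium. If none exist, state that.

Row against L: payoffs 4, 6, 8, 0 → best response Y.
Row against CL: payoffs 5, 4, 8, 6 → best response Y.
Row against CR: payoffs 4, 9, 1, 5 → best response X.
Row against R: payoffs 6, 3, 4, 7 → best response Z.
Column against W: payoffs 2, 7, 1, 5 → best response CL.
Column against X: payoffs 1, 3, 6, 0 → best response CR.
Column against Y: payoffs 5, 4, 6, 1 → best response CR.
Column against Z: payoffs 7, 1, 0, 9 → best response R.
Mutual best responses: (X, CR); (Z, R).

The pure Nash equilibria are (X, CR), (Z, R).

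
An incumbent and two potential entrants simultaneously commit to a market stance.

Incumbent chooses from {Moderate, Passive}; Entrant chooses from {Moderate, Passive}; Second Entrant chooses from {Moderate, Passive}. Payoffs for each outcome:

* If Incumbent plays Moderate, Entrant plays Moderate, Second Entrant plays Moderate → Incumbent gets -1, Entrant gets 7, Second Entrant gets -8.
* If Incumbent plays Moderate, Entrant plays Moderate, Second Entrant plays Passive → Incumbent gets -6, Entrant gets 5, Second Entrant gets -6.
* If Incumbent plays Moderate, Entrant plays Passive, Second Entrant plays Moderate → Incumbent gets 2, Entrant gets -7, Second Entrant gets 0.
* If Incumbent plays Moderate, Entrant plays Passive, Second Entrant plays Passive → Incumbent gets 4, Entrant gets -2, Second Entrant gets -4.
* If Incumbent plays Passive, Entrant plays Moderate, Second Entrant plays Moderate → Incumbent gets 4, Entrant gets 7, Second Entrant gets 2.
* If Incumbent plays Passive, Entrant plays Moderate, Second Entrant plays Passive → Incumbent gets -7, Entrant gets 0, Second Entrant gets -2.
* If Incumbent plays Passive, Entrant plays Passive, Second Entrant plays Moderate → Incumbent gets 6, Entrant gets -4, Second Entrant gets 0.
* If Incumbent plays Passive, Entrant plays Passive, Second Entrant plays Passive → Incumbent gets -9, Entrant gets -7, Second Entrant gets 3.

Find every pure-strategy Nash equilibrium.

(Moderate, Moderate, Passive); (Passive, Moderate, Moderate)

Incumbent against (Moderate, Moderate): payoffs -1, 4 → best response Passive.
Incumbent against (Moderate, Passive): payoffs -6, -7 → best response Moderate.
Incumbent against (Passive, Moderate): payoffs 2, 6 → best response Passive.
Incumbent against (Passive, Passive): payoffs 4, -9 → best response Moderate.
Entrant against (Moderate, Moderate): payoffs 7, -7 → best response Moderate.
Entrant against (Moderate, Passive): payoffs 5, -2 → best response Moderate.
Entrant against (Passive, Moderate): payoffs 7, -4 → best response Moderate.
Entrant against (Passive, Passive): payoffs 0, -7 → best response Moderate.
Second Entrant against (Moderate, Moderate): payoffs -8, -6 → best response Passive.
Second Entrant against (Moderate, Passive): payoffs 0, -4 → best response Moderate.
Second Entrant against (Passive, Moderate): payoffs 2, -2 → best response Moderate.
Second Entrant against (Passive, Passive): payoffs 0, 3 → best response Passive.
Mutual best responses: (Moderate, Moderate, Passive); (Passive, Moderate, Moderate).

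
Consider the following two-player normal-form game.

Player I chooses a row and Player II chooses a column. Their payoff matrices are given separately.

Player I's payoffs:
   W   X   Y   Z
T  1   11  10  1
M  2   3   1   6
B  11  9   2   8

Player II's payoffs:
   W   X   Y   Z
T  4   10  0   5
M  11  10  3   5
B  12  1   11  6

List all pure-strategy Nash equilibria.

Player I against W: payoffs 1, 2, 11 → best response B.
Player I against X: payoffs 11, 3, 9 → best response T.
Player I against Y: payoffs 10, 1, 2 → best response T.
Player I against Z: payoffs 1, 6, 8 → best response B.
Player II against T: payoffs 4, 10, 0, 5 → best response X.
Player II against M: payoffs 11, 10, 3, 5 → best response W.
Player II against B: payoffs 12, 1, 11, 6 → best response W.
Mutual best responses: (T, X); (B, W).

(T, X); (B, W)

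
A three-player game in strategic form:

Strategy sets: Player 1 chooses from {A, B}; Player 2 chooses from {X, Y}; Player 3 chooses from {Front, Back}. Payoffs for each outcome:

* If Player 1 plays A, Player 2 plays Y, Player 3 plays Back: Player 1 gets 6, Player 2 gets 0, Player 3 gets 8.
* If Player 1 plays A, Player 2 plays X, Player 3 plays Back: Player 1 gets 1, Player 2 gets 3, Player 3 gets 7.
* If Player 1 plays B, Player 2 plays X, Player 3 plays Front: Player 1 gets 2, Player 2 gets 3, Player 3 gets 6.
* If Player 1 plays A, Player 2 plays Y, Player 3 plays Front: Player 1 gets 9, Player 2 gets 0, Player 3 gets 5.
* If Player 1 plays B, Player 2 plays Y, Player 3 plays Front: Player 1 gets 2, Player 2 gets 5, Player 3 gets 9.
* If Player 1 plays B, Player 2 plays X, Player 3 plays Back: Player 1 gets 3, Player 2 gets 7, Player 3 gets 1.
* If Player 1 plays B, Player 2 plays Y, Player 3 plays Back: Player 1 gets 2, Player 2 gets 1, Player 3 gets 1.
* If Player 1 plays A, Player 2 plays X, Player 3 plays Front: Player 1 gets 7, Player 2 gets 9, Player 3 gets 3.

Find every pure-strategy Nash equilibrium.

(A, X, Front): Player 3 can switch to Back (3 → 7). Not NE.
(A, X, Back): Player 1 can switch to B (1 → 3). Not NE.
(A, Y, Front): Player 2 can switch to X (0 → 9). Not NE.
(A, Y, Back): Player 2 can switch to X (0 → 3). Not NE.
(B, X, Front): Player 1 can switch to A (2 → 7). Not NE.
(B, X, Back): Player 3 can switch to Front (1 → 6). Not NE.
(B, Y, Front): Player 1 can switch to A (2 → 9). Not NE.
(B, Y, Back): Player 1 can switch to A (2 → 6). Not NE.

This game has no pure Nash equilibrium.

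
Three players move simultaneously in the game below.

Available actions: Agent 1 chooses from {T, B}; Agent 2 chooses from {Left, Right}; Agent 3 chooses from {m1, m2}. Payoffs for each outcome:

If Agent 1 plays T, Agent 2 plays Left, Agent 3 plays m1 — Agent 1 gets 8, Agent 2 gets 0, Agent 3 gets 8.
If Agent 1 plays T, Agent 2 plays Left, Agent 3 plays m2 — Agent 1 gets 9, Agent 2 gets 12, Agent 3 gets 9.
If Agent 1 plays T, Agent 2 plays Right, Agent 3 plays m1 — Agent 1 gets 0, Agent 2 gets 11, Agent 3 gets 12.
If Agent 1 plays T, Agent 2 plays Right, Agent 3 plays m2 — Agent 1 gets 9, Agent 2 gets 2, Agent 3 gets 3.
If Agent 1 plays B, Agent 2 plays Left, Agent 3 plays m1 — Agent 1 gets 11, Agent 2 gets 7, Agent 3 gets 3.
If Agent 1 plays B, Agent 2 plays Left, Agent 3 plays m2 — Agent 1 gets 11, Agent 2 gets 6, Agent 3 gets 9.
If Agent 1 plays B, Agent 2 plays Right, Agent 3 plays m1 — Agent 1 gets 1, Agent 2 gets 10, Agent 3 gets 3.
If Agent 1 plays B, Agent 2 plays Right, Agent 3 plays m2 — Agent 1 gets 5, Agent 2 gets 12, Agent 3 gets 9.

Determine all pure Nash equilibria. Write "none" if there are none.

Agent 1 against (Left, m1): payoffs 8, 11 → best response B.
Agent 1 against (Left, m2): payoffs 9, 11 → best response B.
Agent 1 against (Right, m1): payoffs 0, 1 → best response B.
Agent 1 against (Right, m2): payoffs 9, 5 → best response T.
Agent 2 against (T, m1): payoffs 0, 11 → best response Right.
Agent 2 against (T, m2): payoffs 12, 2 → best response Left.
Agent 2 against (B, m1): payoffs 7, 10 → best response Right.
Agent 2 against (B, m2): payoffs 6, 12 → best response Right.
Agent 3 against (T, Left): payoffs 8, 9 → best response m2.
Agent 3 against (T, Right): payoffs 12, 3 → best response m1.
Agent 3 against (B, Left): payoffs 3, 9 → best response m2.
Agent 3 against (B, Right): payoffs 3, 9 → best response m2.
No profile is a mutual best response for all players.

There is no pure-strategy Nash equilibrium.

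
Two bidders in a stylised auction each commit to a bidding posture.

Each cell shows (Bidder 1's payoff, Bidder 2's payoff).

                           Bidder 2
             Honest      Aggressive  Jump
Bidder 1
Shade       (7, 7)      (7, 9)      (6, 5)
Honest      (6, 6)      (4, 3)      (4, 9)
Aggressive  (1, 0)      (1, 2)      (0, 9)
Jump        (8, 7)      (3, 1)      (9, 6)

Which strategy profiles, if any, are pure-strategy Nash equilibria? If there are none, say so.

Check each profile: it is a Nash equilibrium iff no player can strictly gain by switching unilaterally.
(Shade, Honest): Bidder 1 can switch to Jump (7 → 8). Not NE.
(Shade, Aggressive): Bidder 1 gets 7, best alternative 4; Bidder 2 gets 9, best alternative 7. No profitable deviation — NE.
(Shade, Jump): Bidder 1 can switch to Jump (6 → 9). Not NE.
(Honest, Honest): Bidder 1 can switch to Shade (6 → 7). Not NE.
(Honest, Aggressive): Bidder 1 can switch to Shade (4 → 7). Not NE.
(Honest, Jump): Bidder 1 can switch to Shade (4 → 6). Not NE.
(Aggressive, Honest): Bidder 1 can switch to Shade (1 → 7). Not NE.
(Aggressive, Aggressive): Bidder 1 can switch to Shade (1 → 7). Not NE.
(Aggressive, Jump): Bidder 1 can switch to Shade (0 → 6). Not NE.
(Jump, Honest): Bidder 1 gets 8, best alternative 7; Bidder 2 gets 7, best alternative 6. No profitable deviation — NE.
(Jump, Aggressive): Bidder 1 can switch to Shade (3 → 7). Not NE.
(Jump, Jump): Bidder 2 can switch to Honest (6 → 7). Not NE.

Pure-strategy Nash equilibria: (Shade, Aggressive), (Jump, Honest)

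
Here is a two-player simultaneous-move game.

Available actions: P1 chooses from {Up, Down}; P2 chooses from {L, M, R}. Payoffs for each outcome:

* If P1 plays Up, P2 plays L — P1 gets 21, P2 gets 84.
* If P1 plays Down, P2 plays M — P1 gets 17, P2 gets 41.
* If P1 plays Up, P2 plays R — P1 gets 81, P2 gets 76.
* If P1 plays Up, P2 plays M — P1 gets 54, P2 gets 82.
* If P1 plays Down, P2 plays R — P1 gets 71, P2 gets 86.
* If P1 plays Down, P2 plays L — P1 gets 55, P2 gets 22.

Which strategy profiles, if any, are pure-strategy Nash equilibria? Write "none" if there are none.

(Up, L): P1 can switch to Down (21 → 55). Not NE.
(Up, M): P2 can switch to L (82 → 84). Not NE.
(Up, R): P2 can switch to L (76 → 84). Not NE.
(Down, L): P2 can switch to M (22 → 41). Not NE.
(Down, M): P1 can switch to Up (17 → 54). Not NE.
(Down, R): P1 can switch to Up (71 → 81). Not NE.

This game has no pure Nash equilibrium.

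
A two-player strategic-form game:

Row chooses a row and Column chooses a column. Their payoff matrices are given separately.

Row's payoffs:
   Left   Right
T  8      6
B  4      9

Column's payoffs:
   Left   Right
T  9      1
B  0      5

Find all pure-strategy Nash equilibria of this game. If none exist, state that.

Row against Left: payoffs 8, 4 → best response T.
Row against Right: payoffs 6, 9 → best response B.
Column against T: payoffs 9, 1 → best response Left.
Column against B: payoffs 0, 5 → best response Right.
Mutual best responses: (T, Left); (B, Right).

Pure-strategy Nash equilibria: (T, Left); (B, Right)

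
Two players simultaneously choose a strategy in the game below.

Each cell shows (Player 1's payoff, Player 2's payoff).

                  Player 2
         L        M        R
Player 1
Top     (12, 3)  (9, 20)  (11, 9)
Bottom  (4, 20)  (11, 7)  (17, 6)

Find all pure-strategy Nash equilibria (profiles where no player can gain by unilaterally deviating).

No pure-strategy Nash equilibrium.

(Top, L): Player 2 can switch to M (3 → 20). Not NE.
(Top, M): Player 1 can switch to Bottom (9 → 11). Not NE.
(Top, R): Player 1 can switch to Bottom (11 → 17). Not NE.
(Bottom, L): Player 1 can switch to Top (4 → 12). Not NE.
(Bottom, M): Player 2 can switch to L (7 → 20). Not NE.
(Bottom, R): Player 2 can switch to L (6 → 20). Not NE.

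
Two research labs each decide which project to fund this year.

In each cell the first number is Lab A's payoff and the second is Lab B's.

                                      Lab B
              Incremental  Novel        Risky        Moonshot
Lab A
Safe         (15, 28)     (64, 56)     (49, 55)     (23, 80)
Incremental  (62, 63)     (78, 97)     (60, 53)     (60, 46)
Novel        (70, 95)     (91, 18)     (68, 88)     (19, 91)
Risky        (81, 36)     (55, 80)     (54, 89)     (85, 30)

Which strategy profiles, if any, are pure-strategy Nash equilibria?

Lab A against Incremental: payoffs 15, 62, 70, 81 → best response Risky.
Lab A against Novel: payoffs 64, 78, 91, 55 → best response Novel.
Lab A against Risky: payoffs 49, 60, 68, 54 → best response Novel.
Lab A against Moonshot: payoffs 23, 60, 19, 85 → best response Risky.
Lab B against Safe: payoffs 28, 56, 55, 80 → best response Moonshot.
Lab B against Incremental: payoffs 63, 97, 53, 46 → best response Novel.
Lab B against Novel: payoffs 95, 18, 88, 91 → best response Incremental.
Lab B against Risky: payoffs 36, 80, 89, 30 → best response Risky.
No profile is a mutual best response for all players.

This game has no pure Nash equilibrium.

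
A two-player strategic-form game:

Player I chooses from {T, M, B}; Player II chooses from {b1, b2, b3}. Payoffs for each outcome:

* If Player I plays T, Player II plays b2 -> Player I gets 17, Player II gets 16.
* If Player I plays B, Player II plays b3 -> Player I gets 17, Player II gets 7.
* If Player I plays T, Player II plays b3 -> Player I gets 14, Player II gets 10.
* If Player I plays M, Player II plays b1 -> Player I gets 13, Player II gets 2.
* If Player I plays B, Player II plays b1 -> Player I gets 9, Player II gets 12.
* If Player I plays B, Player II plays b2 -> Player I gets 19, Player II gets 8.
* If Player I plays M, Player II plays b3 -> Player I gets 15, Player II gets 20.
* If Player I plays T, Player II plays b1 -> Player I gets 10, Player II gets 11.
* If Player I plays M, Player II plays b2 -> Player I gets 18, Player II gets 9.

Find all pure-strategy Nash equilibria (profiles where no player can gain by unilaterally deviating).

(T, b1): Player I can switch to M (10 → 13). Not NE.
(T, b2): Player I can switch to M (17 → 18). Not NE.
(T, b3): Player I can switch to M (14 → 15). Not NE.
(M, b1): Player II can switch to b2 (2 → 9). Not NE.
(M, b2): Player I can switch to B (18 → 19). Not NE.
(M, b3): Player I can switch to B (15 → 17). Not NE.
(The remaining 3 profiles each have a profitable deviation by the same check.)

No pure-strategy Nash equilibrium.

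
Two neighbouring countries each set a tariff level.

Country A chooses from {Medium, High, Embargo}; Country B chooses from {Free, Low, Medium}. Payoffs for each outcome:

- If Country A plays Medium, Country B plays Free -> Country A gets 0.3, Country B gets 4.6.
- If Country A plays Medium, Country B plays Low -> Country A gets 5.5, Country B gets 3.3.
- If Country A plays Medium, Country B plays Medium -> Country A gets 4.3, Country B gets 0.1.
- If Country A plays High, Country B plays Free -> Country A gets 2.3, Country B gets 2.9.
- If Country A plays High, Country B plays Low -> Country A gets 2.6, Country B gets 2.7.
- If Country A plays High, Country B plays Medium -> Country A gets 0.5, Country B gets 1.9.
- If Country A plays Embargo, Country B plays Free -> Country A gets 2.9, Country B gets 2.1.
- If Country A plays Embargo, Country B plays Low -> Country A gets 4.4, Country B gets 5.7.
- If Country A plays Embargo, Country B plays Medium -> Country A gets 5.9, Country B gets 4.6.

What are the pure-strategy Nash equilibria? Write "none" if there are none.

Country A against Free: payoffs 0.3, 2.3, 2.9 → best response Embargo.
Country A against Low: payoffs 5.5, 2.6, 4.4 → best response Medium.
Country A against Medium: payoffs 4.3, 0.5, 5.9 → best response Embargo.
Country B against Medium: payoffs 4.6, 3.3, 0.1 → best response Free.
Country B against High: payoffs 2.9, 2.7, 1.9 → best response Free.
Country B against Embargo: payoffs 2.1, 5.7, 4.6 → best response Low.
No profile is a mutual best response for all players.

none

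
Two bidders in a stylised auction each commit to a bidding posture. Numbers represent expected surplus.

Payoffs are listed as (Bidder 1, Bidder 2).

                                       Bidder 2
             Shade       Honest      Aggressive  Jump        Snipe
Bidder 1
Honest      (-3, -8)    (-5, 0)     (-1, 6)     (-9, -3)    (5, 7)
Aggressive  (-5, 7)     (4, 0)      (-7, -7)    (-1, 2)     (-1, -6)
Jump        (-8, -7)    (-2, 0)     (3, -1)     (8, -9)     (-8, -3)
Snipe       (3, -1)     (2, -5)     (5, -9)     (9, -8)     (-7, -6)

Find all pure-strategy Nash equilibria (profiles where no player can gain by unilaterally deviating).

The pure Nash equilibria are (Honest, Snipe) and (Snipe, Shade).

Check each profile: it is a Nash equilibrium iff no player can strictly gain by switching unilaterally.
(Honest, Shade): Bidder 1 can switch to Snipe (-3 → 3). Not NE.
(Honest, Honest): Bidder 1 can switch to Aggressive (-5 → 4). Not NE.
(Honest, Aggressive): Bidder 1 can switch to Jump (-1 → 3). Not NE.
(Honest, Jump): Bidder 1 can switch to Aggressive (-9 → -1). Not NE.
(Honest, Snipe): Bidder 1 gets 5, best alternative -1; Bidder 2 gets 7, best alternative 6. No profitable deviation — NE.
(Aggressive, Shade): Bidder 1 can switch to Honest (-5 → -3). Not NE.
(Aggressive, Honest): Bidder 2 can switch to Shade (0 → 7). Not NE.
(Aggressive, Aggressive): Bidder 1 can switch to Honest (-7 → -1). Not NE.
(Aggressive, Jump): Bidder 1 can switch to Jump (-1 → 8). Not NE.
(Aggressive, Snipe): Bidder 1 can switch to Honest (-1 → 5). Not NE.
(Jump, Shade): Bidder 1 can switch to Honest (-8 → -3). Not NE.
(Snipe, Shade): Bidder 1 gets 3, best alternative -3; Bidder 2 gets -1, best alternative -5. No profitable deviation — NE.
(The remaining 8 profiles each have a profitable deviation by the same check.)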